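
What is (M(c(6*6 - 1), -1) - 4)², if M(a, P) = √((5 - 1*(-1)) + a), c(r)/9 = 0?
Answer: (4 - √6)² ≈ 2.4041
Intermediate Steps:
c(r) = 0 (c(r) = 9*0 = 0)
M(a, P) = √(6 + a) (M(a, P) = √((5 + 1) + a) = √(6 + a))
(M(c(6*6 - 1), -1) - 4)² = (√(6 + 0) - 4)² = (√6 - 4)² = (-4 + √6)²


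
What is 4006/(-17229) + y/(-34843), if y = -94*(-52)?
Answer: -223796410/600310047 ≈ -0.37280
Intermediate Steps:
y = 4888
4006/(-17229) + y/(-34843) = 4006/(-17229) + 4888/(-34843) = 4006*(-1/17229) + 4888*(-1/34843) = -4006/17229 - 4888/34843 = -223796410/600310047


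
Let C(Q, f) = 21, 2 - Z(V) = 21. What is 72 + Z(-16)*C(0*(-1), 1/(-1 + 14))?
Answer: -327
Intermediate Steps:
Z(V) = -19 (Z(V) = 2 - 1*21 = 2 - 21 = -19)
72 + Z(-16)*C(0*(-1), 1/(-1 + 14)) = 72 - 19*21 = 72 - 399 = -327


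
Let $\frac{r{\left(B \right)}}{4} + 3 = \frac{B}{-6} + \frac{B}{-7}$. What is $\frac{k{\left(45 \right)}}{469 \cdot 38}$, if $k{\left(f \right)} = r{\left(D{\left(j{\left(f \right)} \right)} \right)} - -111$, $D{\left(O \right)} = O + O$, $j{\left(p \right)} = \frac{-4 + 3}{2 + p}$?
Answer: $\frac{97765}{17590314} \approx 0.0055579$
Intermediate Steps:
$j{\left(p \right)} = - \frac{1}{2 + p}$
$D{\left(O \right)} = 2 O$
$r{\left(B \right)} = -12 - \frac{26 B}{21}$ ($r{\left(B \right)} = -12 + 4 \left(\frac{B}{-6} + \frac{B}{-7}\right) = -12 + 4 \left(B \left(- \frac{1}{6}\right) + B \left(- \frac{1}{7}\right)\right) = -12 + 4 \left(- \frac{B}{6} - \frac{B}{7}\right) = -12 + 4 \left(- \frac{13 B}{42}\right) = -12 - \frac{26 B}{21}$)
$k{\left(f \right)} = 99 + \frac{52}{21 \left(2 + f\right)}$ ($k{\left(f \right)} = \left(-12 - \frac{26 \cdot 2 \left(- \frac{1}{2 + f}\right)}{21}\right) - -111 = \left(-12 - \frac{26 \left(- \frac{2}{2 + f}\right)}{21}\right) + 111 = \left(-12 + \frac{52}{21 \left(2 + f\right)}\right) + 111 = 99 + \frac{52}{21 \left(2 + f\right)}$)
$\frac{k{\left(45 \right)}}{469 \cdot 38} = \frac{\frac{1}{21} \frac{1}{2 + 45} \left(4210 + 2079 \cdot 45\right)}{469 \cdot 38} = \frac{\frac{1}{21} \cdot \frac{1}{47} \left(4210 + 93555\right)}{17822} = \frac{1}{21} \cdot \frac{1}{47} \cdot 97765 \cdot \frac{1}{17822} = \frac{97765}{987} \cdot \frac{1}{17822} = \frac{97765}{17590314}$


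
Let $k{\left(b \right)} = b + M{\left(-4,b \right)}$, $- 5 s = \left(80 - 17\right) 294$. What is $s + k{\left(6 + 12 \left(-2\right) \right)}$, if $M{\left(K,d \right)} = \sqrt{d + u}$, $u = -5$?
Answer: $- \frac{18612}{5} + i \sqrt{23} \approx -3722.4 + 4.7958 i$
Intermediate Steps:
$s = - \frac{18522}{5}$ ($s = - \frac{\left(80 - 17\right) 294}{5} = - \frac{63 \cdot 294}{5} = \left(- \frac{1}{5}\right) 18522 = - \frac{18522}{5} \approx -3704.4$)
$M{\left(K,d \right)} = \sqrt{-5 + d}$ ($M{\left(K,d \right)} = \sqrt{d - 5} = \sqrt{-5 + d}$)
$k{\left(b \right)} = b + \sqrt{-5 + b}$
$s + k{\left(6 + 12 \left(-2\right) \right)} = - \frac{18522}{5} + \left(\left(6 + 12 \left(-2\right)\right) + \sqrt{-5 + \left(6 + 12 \left(-2\right)\right)}\right) = - \frac{18522}{5} + \left(\left(6 - 24\right) + \sqrt{-5 + \left(6 - 24\right)}\right) = - \frac{18522}{5} - \left(18 - \sqrt{-5 - 18}\right) = - \frac{18522}{5} - \left(18 - \sqrt{-23}\right) = - \frac{18522}{5} - \left(18 - i \sqrt{23}\right) = - \frac{18612}{5} + i \sqrt{23}$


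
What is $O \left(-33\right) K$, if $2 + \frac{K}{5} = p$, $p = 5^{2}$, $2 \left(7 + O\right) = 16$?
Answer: $-3795$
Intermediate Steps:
$O = 1$ ($O = -7 + \frac{1}{2} \cdot 16 = -7 + 8 = 1$)
$p = 25$
$K = 115$ ($K = -10 + 5 \cdot 25 = -10 + 125 = 115$)
$O \left(-33\right) K = 1 \left(-33\right) 115 = \left(-33\right) 115 = -3795$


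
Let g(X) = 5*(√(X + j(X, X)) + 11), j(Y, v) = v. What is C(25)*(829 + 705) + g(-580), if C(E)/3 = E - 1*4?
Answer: 96697 + 10*I*√290 ≈ 96697.0 + 170.29*I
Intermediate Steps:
C(E) = -12 + 3*E (C(E) = 3*(E - 1*4) = 3*(E - 4) = 3*(-4 + E) = -12 + 3*E)
g(X) = 55 + 5*√2*√X (g(X) = 5*(√(X + X) + 11) = 5*(√(2*X) + 11) = 5*(√2*√X + 11) = 5*(11 + √2*√X) = 55 + 5*√2*√X)
C(25)*(829 + 705) + g(-580) = (-12 + 3*25)*(829 + 705) + (55 + 5*√2*√(-580)) = (-12 + 75)*1534 + (55 + 5*√2*(2*I*√145)) = 63*1534 + (55 + 10*I*√290) = 96642 + (55 + 10*I*√290) = 96697 + 10*I*√290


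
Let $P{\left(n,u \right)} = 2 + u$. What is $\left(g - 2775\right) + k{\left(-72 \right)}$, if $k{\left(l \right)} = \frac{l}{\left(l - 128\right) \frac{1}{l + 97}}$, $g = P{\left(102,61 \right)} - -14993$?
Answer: $12290$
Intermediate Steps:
$g = 15056$ ($g = \left(2 + 61\right) - -14993 = 63 + 14993 = 15056$)
$k{\left(l \right)} = \frac{l \left(97 + l\right)}{-128 + l}$ ($k{\left(l \right)} = \frac{l}{\left(-128 + l\right) \frac{1}{97 + l}} = \frac{l}{\frac{1}{97 + l} \left(-128 + l\right)} = l \frac{97 + l}{-128 + l} = \frac{l \left(97 + l\right)}{-128 + l}$)
$\left(g - 2775\right) + k{\left(-72 \right)} = \left(15056 - 2775\right) - \frac{72 \left(97 - 72\right)}{-128 - 72} = 12281 - 72 \frac{1}{-200} \cdot 25 = 12281 - \left(- \frac{9}{25}\right) 25 = 12281 + 9 = 12290$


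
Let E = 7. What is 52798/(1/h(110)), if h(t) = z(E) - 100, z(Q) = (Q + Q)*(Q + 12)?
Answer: 8764468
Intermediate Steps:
z(Q) = 2*Q*(12 + Q) (z(Q) = (2*Q)*(12 + Q) = 2*Q*(12 + Q))
h(t) = 166 (h(t) = 2*7*(12 + 7) - 100 = 2*7*19 - 100 = 266 - 100 = 166)
52798/(1/h(110)) = 52798/(1/166) = 52798*166 = 8764468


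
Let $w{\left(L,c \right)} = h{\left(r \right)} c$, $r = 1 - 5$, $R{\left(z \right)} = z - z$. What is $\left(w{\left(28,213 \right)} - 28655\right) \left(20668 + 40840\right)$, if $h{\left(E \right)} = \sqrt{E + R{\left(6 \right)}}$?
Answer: $-1762511740 + 26202408 i \approx -1.7625 \cdot 10^{9} + 2.6202 \cdot 10^{7} i$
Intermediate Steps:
$R{\left(z \right)} = 0$
$r = -4$
$h{\left(E \right)} = \sqrt{E}$ ($h{\left(E \right)} = \sqrt{E + 0} = \sqrt{E}$)
$w{\left(L,c \right)} = 2 i c$ ($w{\left(L,c \right)} = \sqrt{-4} c = 2 i c$)
$\left(w{\left(28,213 \right)} - 28655\right) \left(20668 + 40840\right) = \left(2 i 213 - 28655\right) \left(20668 + 40840\right) = \left(426 i - 28655\right) 61508 = \left(-28655 + 426 i\right) 61508 = -1762511740 + 26202408 i$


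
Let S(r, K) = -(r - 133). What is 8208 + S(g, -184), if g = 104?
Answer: 8237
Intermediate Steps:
S(r, K) = 133 - r (S(r, K) = -(-133 + r) = 133 - r)
8208 + S(g, -184) = 8208 + (133 - 1*104) = 8208 + (133 - 104) = 8208 + 29 = 8237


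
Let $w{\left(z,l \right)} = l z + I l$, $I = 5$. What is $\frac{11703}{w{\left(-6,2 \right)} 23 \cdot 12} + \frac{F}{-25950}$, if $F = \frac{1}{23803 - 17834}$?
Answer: $- \frac{302123770367}{14250390600} \approx -21.201$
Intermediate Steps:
$F = \frac{1}{5969} \approx 0.00016753$
$w{\left(z,l \right)} = 5 l + l z$ ($w{\left(z,l \right)} = l z + 5 l = 5 l + l z$)
$\frac{11703}{w{\left(-6,2 \right)} 23 \cdot 12} + \frac{F}{-25950} = \frac{11703}{2 \left(5 - 6\right) 23 \cdot 12} + \frac{1}{5969 \left(-25950\right)} = \frac{11703}{2 \left(-1\right) 23 \cdot 12} + \frac{1}{5969} \left(- \frac{1}{25950}\right) = \frac{11703}{\left(-2\right) 23 \cdot 12} - \frac{1}{154895550} = \frac{11703}{\left(-46\right) 12} - \frac{1}{154895550} = \frac{11703}{-552} - \frac{1}{154895550} = 11703 \left(- \frac{1}{552}\right) - \frac{1}{154895550} = - \frac{3901}{184} - \frac{1}{154895550} = - \frac{302123770367}{14250390600}$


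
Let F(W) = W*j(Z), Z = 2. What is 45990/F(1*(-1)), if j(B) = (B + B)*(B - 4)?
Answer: 22995/4 ≈ 5748.8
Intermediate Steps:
j(B) = 2*B*(-4 + B) (j(B) = (2*B)*(-4 + B) = 2*B*(-4 + B))
F(W) = -8*W (F(W) = W*(2*2*(-4 + 2)) = W*(2*2*(-2)) = W*(-8) = -8*W)
45990/F(1*(-1)) = 45990/((-8*(-1))) = 45990/8 = 45990*(⅛) = 22995/4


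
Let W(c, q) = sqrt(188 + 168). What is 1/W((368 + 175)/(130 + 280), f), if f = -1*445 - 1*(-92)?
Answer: sqrt(89)/178 ≈ 0.053000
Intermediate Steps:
f = -353 (f = -445 + 92 = -353)
W(c, q) = 2*sqrt(89) (W(c, q) = sqrt(356) = 2*sqrt(89))
1/W((368 + 175)/(130 + 280), f) = 1/(2*sqrt(89)) = sqrt(89)/178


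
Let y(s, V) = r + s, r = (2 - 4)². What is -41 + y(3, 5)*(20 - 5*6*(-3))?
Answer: 729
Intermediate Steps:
r = 4 (r = (-2)² = 4)
y(s, V) = 4 + s
-41 + y(3, 5)*(20 - 5*6*(-3)) = -41 + (4 + 3)*(20 - 5*6*(-3)) = -41 + 7*(20 - 30*(-3)) = -41 + 7*(20 + 90) = -41 + 7*110 = -41 + 770 = 729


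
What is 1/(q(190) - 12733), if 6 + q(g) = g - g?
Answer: -1/12739 ≈ -7.8499e-5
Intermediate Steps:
q(g) = -6 (q(g) = -6 + (g - g) = -6 + 0 = -6)
1/(q(190) - 12733) = 1/(-6 - 12733) = 1/(-12739) = -1/12739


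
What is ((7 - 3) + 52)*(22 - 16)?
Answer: 336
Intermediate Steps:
((7 - 3) + 52)*(22 - 16) = (4 + 52)*6 = 56*6 = 336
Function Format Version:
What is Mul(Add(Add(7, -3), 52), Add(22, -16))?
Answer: 336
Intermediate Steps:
Mul(Add(Add(7, -3), 52), Add(22, -16)) = Mul(Add(4, 52), 6) = Mul(56, 6) = 336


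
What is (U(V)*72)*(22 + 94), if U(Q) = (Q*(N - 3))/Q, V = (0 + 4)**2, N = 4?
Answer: 8352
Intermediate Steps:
V = 16 (V = 4**2 = 16)
U(Q) = 1 (U(Q) = (Q*(4 - 3))/Q = (Q*1)/Q = Q/Q = 1)
(U(V)*72)*(22 + 94) = (1*72)*(22 + 94) = 72*116 = 8352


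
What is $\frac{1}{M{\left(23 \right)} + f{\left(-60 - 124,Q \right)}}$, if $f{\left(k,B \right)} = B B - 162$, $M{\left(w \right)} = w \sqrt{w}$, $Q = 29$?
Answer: $\frac{679}{448874} - \frac{23 \sqrt{23}}{448874} \approx 0.0012669$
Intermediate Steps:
$M{\left(w \right)} = w^{\frac{3}{2}}$
$f{\left(k,B \right)} = -162 + B^{2}$ ($f{\left(k,B \right)} = B^{2} - 162 = -162 + B^{2}$)
$\frac{1}{M{\left(23 \right)} + f{\left(-60 - 124,Q \right)}} = \frac{1}{23^{\frac{3}{2}} - \left(162 - 29^{2}\right)} = \frac{1}{23 \sqrt{23} + \left(-162 + 841\right)} = \frac{1}{23 \sqrt{23} + 679} = \frac{1}{679 + 23 \sqrt{23}}$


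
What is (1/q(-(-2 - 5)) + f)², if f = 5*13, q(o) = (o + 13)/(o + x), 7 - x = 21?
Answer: 1671849/400 ≈ 4179.6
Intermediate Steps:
x = -14 (x = 7 - 1*21 = 7 - 21 = -14)
q(o) = (13 + o)/(-14 + o) (q(o) = (o + 13)/(o - 14) = (13 + o)/(-14 + o))
f = 65
(1/q(-(-2 - 5)) + f)² = (1/((13 - (-2 - 5))/(-14 - (-2 - 5))) + 65)² = (1/((13 - 1*(-7))/(-14 - 1*(-7))) + 65)² = (1/((13 + 7)/(-14 + 7)) + 65)² = (1/(20/(-7)) + 65)² = (1/(-⅐*20) + 65)² = (1/(-20/7) + 65)² = (-7/20 + 65)² = (1293/20)² = 1671849/400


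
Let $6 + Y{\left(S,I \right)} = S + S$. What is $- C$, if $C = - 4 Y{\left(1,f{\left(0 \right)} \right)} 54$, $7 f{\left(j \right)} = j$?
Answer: $-864$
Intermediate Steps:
$f{\left(j \right)} = \frac{j}{7}$
$Y{\left(S,I \right)} = -6 + 2 S$ ($Y{\left(S,I \right)} = -6 + \left(S + S\right) = -6 + 2 S$)
$C = 864$ ($C = - 4 \left(-6 + 2 \cdot 1\right) 54 = - 4 \left(-6 + 2\right) 54 = \left(-4\right) \left(-4\right) 54 = 16 \cdot 54 = 864$)
$- C = \left(-1\right) 864 = -864$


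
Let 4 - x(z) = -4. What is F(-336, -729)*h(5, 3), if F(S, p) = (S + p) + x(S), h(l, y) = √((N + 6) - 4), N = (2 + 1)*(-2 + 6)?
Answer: -1057*√14 ≈ -3954.9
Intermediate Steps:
N = 12 (N = 3*4 = 12)
x(z) = 8 (x(z) = 4 - 1*(-4) = 4 + 4 = 8)
h(l, y) = √14 (h(l, y) = √((12 + 6) - 4) = √(18 - 4) = √14)
F(S, p) = 8 + S + p (F(S, p) = (S + p) + 8 = 8 + S + p)
F(-336, -729)*h(5, 3) = (8 - 336 - 729)*√14 = -1057*√14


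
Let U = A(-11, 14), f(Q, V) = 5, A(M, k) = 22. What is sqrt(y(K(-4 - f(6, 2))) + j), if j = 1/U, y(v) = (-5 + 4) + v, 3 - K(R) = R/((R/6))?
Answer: I*sqrt(1914)/22 ≈ 1.9886*I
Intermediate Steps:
K(R) = -3 (K(R) = 3 - R/(R/6) = 3 - R*6/R = 3 - 1*6 = 3 - 6 = -3)
U = 22
y(v) = -1 + v
j = 1/22 ≈ 0.045455
sqrt(y(K(-4 - f(6, 2))) + j) = sqrt((-1 - 3) + 1/22) = sqrt(-4 + 1/22) = sqrt(-87/22) = I*sqrt(1914)/22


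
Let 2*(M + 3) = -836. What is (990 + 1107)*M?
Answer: -882837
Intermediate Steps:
M = -421 (M = -3 + (½)*(-836) = -3 - 418 = -421)
(990 + 1107)*M = (990 + 1107)*(-421) = 2097*(-421) = -882837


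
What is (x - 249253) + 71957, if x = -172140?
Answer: -349436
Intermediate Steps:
(x - 249253) + 71957 = (-172140 - 249253) + 71957 = -421393 + 71957 = -349436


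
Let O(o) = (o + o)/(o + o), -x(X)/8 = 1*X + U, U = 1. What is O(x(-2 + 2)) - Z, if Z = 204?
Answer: -203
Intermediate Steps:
x(X) = -8 - 8*X (x(X) = -8*(1*X + 1) = -8*(X + 1) = -8*(1 + X) = -8 - 8*X)
O(o) = 1 (O(o) = (2*o)/((2*o)) = (2*o)*(1/(2*o)) = 1)
O(x(-2 + 2)) - Z = 1 - 1*204 = 1 - 204 = -203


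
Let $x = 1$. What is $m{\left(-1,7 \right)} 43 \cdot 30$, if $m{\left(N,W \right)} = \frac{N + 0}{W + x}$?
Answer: $- \frac{645}{4} \approx -161.25$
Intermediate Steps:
$m{\left(N,W \right)} = \frac{N}{1 + W}$ ($m{\left(N,W \right)} = \frac{N + 0}{W + 1} = \frac{N}{1 + W}$)
$m{\left(-1,7 \right)} 43 \cdot 30 = - \frac{1}{1 + 7} \cdot 43 \cdot 30 = - \frac{1}{8} \cdot 43 \cdot 30 = \left(-1\right) \frac{1}{8} \cdot 43 \cdot 30 = \left(- \frac{1}{8}\right) 43 \cdot 30 = \left(- \frac{43}{8}\right) 30 = - \frac{645}{4}$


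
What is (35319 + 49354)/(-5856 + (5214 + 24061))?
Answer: 84673/23419 ≈ 3.6156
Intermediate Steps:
(35319 + 49354)/(-5856 + (5214 + 24061)) = 84673/(-5856 + 29275) = 84673/23419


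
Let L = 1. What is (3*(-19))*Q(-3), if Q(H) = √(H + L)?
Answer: -57*I*√2 ≈ -80.61*I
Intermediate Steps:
Q(H) = √(1 + H) (Q(H) = √(H + 1) = √(1 + H))
(3*(-19))*Q(-3) = (3*(-19))*√(1 - 3) = -57*I*√2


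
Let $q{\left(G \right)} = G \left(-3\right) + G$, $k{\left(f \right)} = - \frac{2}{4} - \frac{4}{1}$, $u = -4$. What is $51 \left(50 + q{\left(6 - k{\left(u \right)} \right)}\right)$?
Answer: $1479$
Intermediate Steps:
$k{\left(f \right)} = - \frac{9}{2}$ ($k{\left(f \right)} = \left(-2\right) \frac{1}{4} - 4 = - \frac{1}{2} - 4 = - \frac{9}{2}$)
$q{\left(G \right)} = - 2 G$ ($q{\left(G \right)} = - 3 G + G = - 2 G$)
$51 \left(50 + q{\left(6 - k{\left(u \right)} \right)}\right) = 51 \left(50 - 2 \left(6 - - \frac{9}{2}\right)\right) = 51 \left(50 - 2 \left(6 + \frac{9}{2}\right)\right) = 51 \left(50 - 21\right) = 51 \cdot 29 = 1479$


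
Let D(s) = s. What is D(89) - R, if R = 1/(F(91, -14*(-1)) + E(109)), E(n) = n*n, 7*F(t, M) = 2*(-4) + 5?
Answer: 7401589/83164 ≈ 89.000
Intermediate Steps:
F(t, M) = -3/7 (F(t, M) = (2*(-4) + 5)/7 = (-8 + 5)/7 = (⅐)*(-3) = -3/7)
E(n) = n²
R = 7/83164 (R = 1/(-3/7 + 109²) = 1/(-3/7 + 11881) = 1/(83164/7) = 7/83164 ≈ 8.4171e-5)
D(89) - R = 89 - 1*7/83164 = 89 - 7/83164 = 7401589/83164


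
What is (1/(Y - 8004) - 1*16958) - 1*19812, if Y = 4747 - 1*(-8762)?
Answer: -202418849/5505 ≈ -36770.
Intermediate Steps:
Y = 13509 (Y = 4747 + 8762 = 13509)
(1/(Y - 8004) - 1*16958) - 1*19812 = (1/(13509 - 8004) - 1*16958) - 1*19812 = (1/5505 - 16958) - 19812 = -93353789/5505 - 19812 = -202418849/5505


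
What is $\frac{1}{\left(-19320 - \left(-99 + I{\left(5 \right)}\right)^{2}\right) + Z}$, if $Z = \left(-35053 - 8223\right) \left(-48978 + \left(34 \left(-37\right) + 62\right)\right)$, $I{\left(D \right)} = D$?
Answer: $\frac{1}{2171301868} \approx 4.6055 \cdot 10^{-10}$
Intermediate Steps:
$Z = 2171330024$ ($Z = - 43276 \left(-48978 + \left(-1258 + 62\right)\right) = - 43276 \left(-48978 - 1196\right) = \left(-43276\right) \left(-50174\right) = 2171330024$)
$\frac{1}{\left(-19320 - \left(-99 + I{\left(5 \right)}\right)^{2}\right) + Z} = \frac{1}{\left(-19320 - \left(-99 + 5\right)^{2}\right) + 2171330024} = \frac{1}{\left(-19320 - \left(-94\right)^{2}\right) + 2171330024} = \frac{1}{\left(-19320 - 8836\right) + 2171330024} = \frac{1}{-28156 + 2171330024} = \frac{1}{2171301868}$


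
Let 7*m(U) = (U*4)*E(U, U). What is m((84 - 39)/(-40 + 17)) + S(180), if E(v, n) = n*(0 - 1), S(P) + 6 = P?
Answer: 636222/3703 ≈ 171.81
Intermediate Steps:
S(P) = -6 + P
E(v, n) = -n (E(v, n) = n*(-1) = -n)
m(U) = -4*U**2/7 (m(U) = ((U*4)*(-U))/7 = ((4*U)*(-U))/7 = (-4*U**2)/7 = -4*U**2/7)
m((84 - 39)/(-40 + 17)) + S(180) = -4*(84 - 39)**2/(-40 + 17)**2/7 + (-6 + 180) = -4*(45/(-23))**2/7 + 174 = -4*(45*(-1/23))**2/7 + 174 = -4*(-45/23)**2/7 + 174 = -4/7*2025/529 + 174 = -8100/3703 + 174 = 636222/3703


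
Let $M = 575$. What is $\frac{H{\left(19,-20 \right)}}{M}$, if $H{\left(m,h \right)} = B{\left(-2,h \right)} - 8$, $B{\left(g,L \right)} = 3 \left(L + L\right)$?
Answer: $- \frac{128}{575} \approx -0.22261$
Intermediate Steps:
$B{\left(g,L \right)} = 6 L$ ($B{\left(g,L \right)} = 3 \cdot 2 L = 6 L$)
$H{\left(m,h \right)} = -8 + 6 h$ ($H{\left(m,h \right)} = 6 h - 8 = -8 + 6 h$)
$\frac{H{\left(19,-20 \right)}}{M} = \frac{-8 + 6 \left(-20\right)}{575} = \left(-8 - 120\right) \frac{1}{575} = \left(-128\right) \frac{1}{575} = - \frac{128}{575}$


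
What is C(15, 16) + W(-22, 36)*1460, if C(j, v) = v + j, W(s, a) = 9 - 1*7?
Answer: 2951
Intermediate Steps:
W(s, a) = 2 (W(s, a) = 9 - 7 = 2)
C(j, v) = j + v
C(15, 16) + W(-22, 36)*1460 = (15 + 16) + 2*1460 = 31 + 2920 = 2951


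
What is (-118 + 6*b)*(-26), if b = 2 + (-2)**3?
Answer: 4004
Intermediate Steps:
b = -6 (b = 2 - 8 = -6)
(-118 + 6*b)*(-26) = (-118 + 6*(-6))*(-26) = (-118 - 36)*(-26) = -154*(-26) = 4004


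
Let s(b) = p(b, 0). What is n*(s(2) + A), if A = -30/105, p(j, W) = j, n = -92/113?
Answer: -1104/791 ≈ -1.3957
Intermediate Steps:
n = -92/113 (n = -92*1/113 = -92/113 ≈ -0.81416)
s(b) = b
A = -2/7 (A = -30*1/105 = -2/7 ≈ -0.28571)
n*(s(2) + A) = -92*(2 - 2/7)/113 = -92/113*12/7 = -1104/791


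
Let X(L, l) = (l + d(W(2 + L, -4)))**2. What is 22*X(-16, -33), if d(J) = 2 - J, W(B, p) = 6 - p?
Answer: 36982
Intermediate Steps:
X(L, l) = (-8 + l)**2 (X(L, l) = (l + (2 - (6 - 1*(-4))))**2 = (l + (2 - (6 + 4)))**2 = (l + (2 - 1*10))**2 = (l + (2 - 10))**2 = (l - 8)**2 = (-8 + l)**2)
22*X(-16, -33) = 22*(-8 - 33)**2 = 22*(-41)**2 = 22*1681 = 36982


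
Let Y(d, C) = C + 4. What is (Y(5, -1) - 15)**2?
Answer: 144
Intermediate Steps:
Y(d, C) = 4 + C
(Y(5, -1) - 15)**2 = ((4 - 1) - 15)**2 = (3 - 15)**2 = (-12)**2 = 144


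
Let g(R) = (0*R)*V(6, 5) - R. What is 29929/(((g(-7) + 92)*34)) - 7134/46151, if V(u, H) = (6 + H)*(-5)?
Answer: 1357240235/155344266 ≈ 8.7370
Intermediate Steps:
V(u, H) = -30 - 5*H
g(R) = -R (g(R) = (0*R)*(-30 - 5*5) - R = 0*(-30 - 25) - R = 0*(-55) - R = 0 - R = -R)
29929/(((g(-7) + 92)*34)) - 7134/46151 = 29929/(((-1*(-7) + 92)*34)) - 7134/46151 = 29929/(((7 + 92)*34)) - 7134*1/46151 = 29929/((99*34)) - 7134/46151 = 29929/3366 - 7134/46151 = 1357240235/155344266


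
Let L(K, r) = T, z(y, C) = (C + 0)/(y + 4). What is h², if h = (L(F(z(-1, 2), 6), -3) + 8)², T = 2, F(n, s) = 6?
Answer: 10000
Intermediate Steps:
z(y, C) = C/(4 + y)
L(K, r) = 2
h = 100 (h = (2 + 8)² = 10² = 100)
h² = 100² = 10000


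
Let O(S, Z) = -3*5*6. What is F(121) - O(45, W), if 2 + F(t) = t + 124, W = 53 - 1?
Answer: 333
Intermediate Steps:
W = 52
O(S, Z) = -90 (O(S, Z) = -15*6 = -90)
F(t) = 122 + t (F(t) = -2 + (t + 124) = -2 + (124 + t) = 122 + t)
F(121) - O(45, W) = (122 + 121) - 1*(-90) = 243 + 90 = 333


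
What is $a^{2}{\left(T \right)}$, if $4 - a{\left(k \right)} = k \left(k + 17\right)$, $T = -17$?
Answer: $16$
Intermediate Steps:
$a{\left(k \right)} = 4 - k \left(17 + k\right)$ ($a{\left(k \right)} = 4 - k \left(k + 17\right) = 4 - k \left(17 + k\right)$)
$a^{2}{\left(T \right)} = \left(4 - \left(-17\right)^{2} - -289\right)^{2} = \left(4 - 289 + 289\right)^{2} = 4^{2} = 16$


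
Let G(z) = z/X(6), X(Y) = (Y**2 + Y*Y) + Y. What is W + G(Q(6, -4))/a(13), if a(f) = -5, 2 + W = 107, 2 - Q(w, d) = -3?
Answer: 8189/78 ≈ 104.99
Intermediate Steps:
Q(w, d) = 5 (Q(w, d) = 2 - 1*(-3) = 2 + 3 = 5)
W = 105 (W = -2 + 107 = 105)
X(Y) = Y + 2*Y**2 (X(Y) = (Y**2 + Y**2) + Y = 2*Y**2 + Y = Y + 2*Y**2)
G(z) = z/78 (G(z) = z/((6*(1 + 2*6))) = z/((6*(1 + 12))) = z/((6*13)) = z/78)
W + G(Q(6, -4))/a(13) = 105 + ((1/78)*5)/(-5) = 105 + (5/78)*(-1/5) = 105 - 1/78 = 8189/78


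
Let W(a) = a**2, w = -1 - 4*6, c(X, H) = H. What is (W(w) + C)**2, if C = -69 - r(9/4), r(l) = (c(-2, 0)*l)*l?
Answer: 309136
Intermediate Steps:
r(l) = 0 (r(l) = (0*l)*l = 0*l = 0)
w = -25 (w = -1 - 24 = -25)
C = -69 (C = -69 - 1*0 = -69 + 0 = -69)
(W(w) + C)**2 = ((-25)**2 - 69)**2 = (625 - 69)**2 = 556**2 = 309136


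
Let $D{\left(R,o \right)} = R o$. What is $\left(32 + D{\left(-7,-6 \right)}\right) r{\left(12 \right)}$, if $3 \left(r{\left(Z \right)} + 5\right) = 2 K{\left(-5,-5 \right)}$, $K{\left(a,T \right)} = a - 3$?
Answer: $- \frac{2294}{3} \approx -764.67$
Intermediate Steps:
$K{\left(a,T \right)} = -3 + a$
$r{\left(Z \right)} = - \frac{31}{3}$ ($r{\left(Z \right)} = -5 + \frac{2 \left(-3 - 5\right)}{3} = -5 + \frac{2 \left(-8\right)}{3} = -5 + \frac{1}{3} \left(-16\right) = -5 - \frac{16}{3} = - \frac{31}{3}$)
$\left(32 + D{\left(-7,-6 \right)}\right) r{\left(12 \right)} = \left(32 - -42\right) \left(- \frac{31}{3}\right) = \left(32 + 42\right) \left(- \frac{31}{3}\right) = 74 \left(- \frac{31}{3}\right) = - \frac{2294}{3}$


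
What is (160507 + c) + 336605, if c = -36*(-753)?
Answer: 524220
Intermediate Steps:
c = 27108
(160507 + c) + 336605 = (160507 + 27108) + 336605 = 187615 + 336605 = 524220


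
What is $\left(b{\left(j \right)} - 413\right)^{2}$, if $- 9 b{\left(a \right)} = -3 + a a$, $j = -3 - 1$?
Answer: $\frac{13912900}{81} \approx 1.7176 \cdot 10^{5}$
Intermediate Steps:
$j = -4$ ($j = -3 - 1 = -4$)
$b{\left(a \right)} = \frac{1}{3} - \frac{a^{2}}{9}$ ($b{\left(a \right)} = - \frac{-3 + a a}{9} = - \frac{-3 + a^{2}}{9} = \frac{1}{3} - \frac{a^{2}}{9}$)
$\left(b{\left(j \right)} - 413\right)^{2} = \left(\left(\frac{1}{3} - \frac{\left(-4\right)^{2}}{9}\right) - 413\right)^{2} = \left(\left(\frac{1}{3} - \frac{16}{9}\right) - 413\right)^{2} = \left(- \frac{13}{9} - 413\right)^{2} = \left(- \frac{3730}{9}\right)^{2} = \frac{13912900}{81}$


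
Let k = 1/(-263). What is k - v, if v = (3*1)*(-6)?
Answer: 4733/263 ≈ 17.996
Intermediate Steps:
v = -18 (v = 3*(-6) = -18)
k = -1/263 ≈ -0.0038023
k - v = -1/263 - 1*(-18) = -1/263 + 18 = 4733/263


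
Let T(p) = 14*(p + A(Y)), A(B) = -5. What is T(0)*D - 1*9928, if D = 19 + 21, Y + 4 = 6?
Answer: -12728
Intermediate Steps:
Y = 2 (Y = -4 + 6 = 2)
D = 40
T(p) = -70 + 14*p (T(p) = 14*(p - 5) = 14*(-5 + p) = -70 + 14*p)
T(0)*D - 1*9928 = (-70 + 14*0)*40 - 1*9928 = (-70 + 0)*40 - 9928 = -70*40 - 9928 = -2800 - 9928 = -12728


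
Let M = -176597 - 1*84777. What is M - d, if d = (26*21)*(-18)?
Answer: -251546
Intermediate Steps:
M = -261374 (M = -176597 - 84777 = -261374)
d = -9828 (d = 546*(-18) = -9828)
M - d = -261374 - 1*(-9828) = -261374 + 9828 = -251546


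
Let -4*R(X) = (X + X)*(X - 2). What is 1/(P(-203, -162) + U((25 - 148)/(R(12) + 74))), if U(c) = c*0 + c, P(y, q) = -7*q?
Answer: 14/15753 ≈ 0.00088872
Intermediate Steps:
R(X) = -X*(-2 + X)/2 (R(X) = -(X + X)*(X - 2)/4 = -2*X*(-2 + X)/4 = -X*(-2 + X)/2)
U(c) = c (U(c) = 0 + c = c)
1/(P(-203, -162) + U((25 - 148)/(R(12) + 74))) = 1/(-7*(-162) + (25 - 148)/((½)*12*(2 - 1*12) + 74)) = 1/(1134 - 123/((½)*12*(2 - 12) + 74)) = 1/(1134 - 123/((½)*12*(-10) + 74)) = 1/(1134 - 123/(-60 + 74)) = 1/(1134 - 123/14) = 1/(15753/14) = 14/15753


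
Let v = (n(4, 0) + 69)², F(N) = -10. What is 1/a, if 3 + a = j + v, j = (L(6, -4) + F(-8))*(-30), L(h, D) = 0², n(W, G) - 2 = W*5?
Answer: 1/8578 ≈ 0.00011658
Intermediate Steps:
n(W, G) = 2 + 5*W (n(W, G) = 2 + W*5 = 2 + 5*W)
L(h, D) = 0
v = 8281 (v = ((2 + 5*4) + 69)² = ((2 + 20) + 69)² = (22 + 69)² = 91² = 8281)
j = 300 (j = (0 - 10)*(-30) = -10*(-30) = 300)
a = 8578 (a = -3 + (300 + 8281) = -3 + 8581 = 8578)
1/a = 1/8578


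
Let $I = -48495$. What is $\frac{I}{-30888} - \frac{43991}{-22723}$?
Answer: $\frac{820248631}{233956008} \approx 3.506$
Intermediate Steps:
$\frac{I}{-30888} - \frac{43991}{-22723} = - \frac{48495}{-30888} - \frac{43991}{-22723} = \left(-48495\right) \left(- \frac{1}{30888}\right) - - \frac{43991}{22723} = \frac{16165}{10296} + \frac{43991}{22723} = \frac{820248631}{233956008}$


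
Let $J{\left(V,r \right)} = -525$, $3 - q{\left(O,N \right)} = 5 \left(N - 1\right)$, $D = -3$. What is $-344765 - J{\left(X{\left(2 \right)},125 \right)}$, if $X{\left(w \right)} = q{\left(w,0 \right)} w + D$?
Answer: $-344240$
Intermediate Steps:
$q{\left(O,N \right)} = 8 - 5 N$ ($q{\left(O,N \right)} = 3 - 5 \left(N - 1\right) = 3 - 5 \left(-1 + N\right) = 3 - \left(-5 + 5 N\right) = 8 - 5 N$)
$X{\left(w \right)} = -3 + 8 w$ ($X{\left(w \right)} = \left(8 - 0\right) w - 3 = \left(8 + 0\right) w - 3 = 8 w - 3 = -3 + 8 w$)
$-344765 - J{\left(X{\left(2 \right)},125 \right)} = -344765 - -525 = -344765 + 525 = -344240$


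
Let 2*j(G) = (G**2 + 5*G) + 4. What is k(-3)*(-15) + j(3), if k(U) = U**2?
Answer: -121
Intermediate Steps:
j(G) = 2 + G**2/2 + 5*G/2 (j(G) = ((G**2 + 5*G) + 4)/2 = (4 + G**2 + 5*G)/2 = 2 + G**2/2 + 5*G/2)
k(-3)*(-15) + j(3) = (-3)**2*(-15) + (2 + (1/2)*3**2 + (5/2)*3) = 9*(-15) + (2 + (1/2)*9 + 15/2) = -135 + (2 + 9/2 + 15/2) = -135 + 14 = -121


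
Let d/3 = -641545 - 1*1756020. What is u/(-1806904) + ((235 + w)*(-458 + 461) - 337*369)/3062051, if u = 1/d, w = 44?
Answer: -1605276850882378429/39795974501527040280 ≈ -0.040338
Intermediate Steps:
d = -7192695 (d = 3*(-641545 - 1*1756020) = 3*(-641545 - 1756020) = 3*(-2397565) = -7192695)
u = -1/7192695 (u = 1/(-7192695) = -1/7192695 ≈ -1.3903e-7)
u/(-1806904) + ((235 + w)*(-458 + 461) - 337*369)/3062051 = -1/7192695/(-1806904) + ((235 + 44)*(-458 + 461) - 337*369)/3062051 = -1/7192695*(-1/1806904) + (279*3 - 124353)*(1/3062051) = 1/12996509366280 + (837 - 124353)*(1/3062051) = 1/12996509366280 - 123516*1/3062051 = 1/12996509366280 - 123516/3062051 = -1605276850882378429/39795974501527040280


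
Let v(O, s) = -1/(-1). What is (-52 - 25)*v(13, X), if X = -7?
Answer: -77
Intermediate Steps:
v(O, s) = 1 (v(O, s) = -1*(-1) = 1)
(-52 - 25)*v(13, X) = (-52 - 25)*1 = -77*1 = -77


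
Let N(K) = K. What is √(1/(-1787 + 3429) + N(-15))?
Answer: I*√40440818/1642 ≈ 3.8729*I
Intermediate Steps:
√(1/(-1787 + 3429) + N(-15)) = √(1/(-1787 + 3429) - 15) = √(1/1642 - 15) = √(-24629/1642) = I*√40440818/1642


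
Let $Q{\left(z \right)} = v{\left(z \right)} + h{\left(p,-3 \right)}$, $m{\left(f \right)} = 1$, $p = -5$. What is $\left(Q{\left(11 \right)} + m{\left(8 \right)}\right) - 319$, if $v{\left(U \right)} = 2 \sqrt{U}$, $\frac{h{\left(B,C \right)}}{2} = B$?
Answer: $-328 + 2 \sqrt{11} \approx -321.37$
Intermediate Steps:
$h{\left(B,C \right)} = 2 B$
$Q{\left(z \right)} = -10 + 2 \sqrt{z}$ ($Q{\left(z \right)} = 2 \sqrt{z} + 2 \left(-5\right) = 2 \sqrt{z} - 10 = -10 + 2 \sqrt{z}$)
$\left(Q{\left(11 \right)} + m{\left(8 \right)}\right) - 319 = \left(\left(-10 + 2 \sqrt{11}\right) + 1\right) - 319 = \left(-9 + 2 \sqrt{11}\right) - 319 = -328 + 2 \sqrt{11}$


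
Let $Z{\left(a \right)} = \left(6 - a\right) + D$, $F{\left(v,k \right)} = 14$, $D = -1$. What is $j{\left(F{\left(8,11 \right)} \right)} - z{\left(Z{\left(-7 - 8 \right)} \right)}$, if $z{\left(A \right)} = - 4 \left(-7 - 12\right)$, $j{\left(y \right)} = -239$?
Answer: $-315$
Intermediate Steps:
$Z{\left(a \right)} = 5 - a$ ($Z{\left(a \right)} = \left(6 - a\right) - 1 = 5 - a$)
$z{\left(A \right)} = 76$ ($z{\left(A \right)} = \left(-4\right) \left(-19\right) = 76$)
$j{\left(F{\left(8,11 \right)} \right)} - z{\left(Z{\left(-7 - 8 \right)} \right)} = -239 - 76 = -315$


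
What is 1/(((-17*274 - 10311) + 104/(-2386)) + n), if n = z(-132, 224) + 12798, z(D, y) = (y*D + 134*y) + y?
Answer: -1193/1788359 ≈ -0.00066709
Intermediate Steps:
z(D, y) = 135*y + D*y (z(D, y) = (D*y + 134*y) + y = (134*y + D*y) + y = 135*y + D*y)
n = 13470 (n = 224*(135 - 132) + 12798 = 224*3 + 12798 = 672 + 12798 = 13470)
1/(((-17*274 - 10311) + 104/(-2386)) + n) = 1/(((-17*274 - 10311) + 104/(-2386)) + 13470) = 1/(((-4658 - 10311) + 104*(-1/2386)) + 13470) = 1/((-14969 - 52/1193) + 13470) = 1/(-17858069/1193 + 13470) = 1/(-1788359/1193) = -1193/1788359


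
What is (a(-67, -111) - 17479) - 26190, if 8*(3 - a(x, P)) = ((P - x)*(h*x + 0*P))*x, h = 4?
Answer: 55092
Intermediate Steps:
a(x, P) = 3 - x²*(P - x)/2 (a(x, P) = 3 - (P - x)*(4*x + 0*P)*x/8 = 3 - (P - x)*(4*x + 0)*x/8 = 3 - (P - x)*(4*x)*x/8 = 3 - 4*x*(P - x)*x/8 = 3 - x²*(P - x)/2)
(a(-67, -111) - 17479) - 26190 = ((3 + (½)*(-67)³ - ½*(-111)*(-67)²) - 17479) - 26190 = ((3 + (½)*(-300763) - ½*(-111)*4489) - 17479) - 26190 = ((3 - 300763/2 + 498279/2) - 17479) - 26190 = (98761 - 17479) - 26190 = 81282 - 26190 = 55092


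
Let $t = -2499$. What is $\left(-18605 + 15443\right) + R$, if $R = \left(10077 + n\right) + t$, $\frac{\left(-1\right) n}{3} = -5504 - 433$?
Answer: $22227$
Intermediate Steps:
$n = 17811$ ($n = - 3 \left(-5504 - 433\right) = \left(-3\right) \left(-5937\right) = 17811$)
$R = 25389$ ($R = \left(10077 + 17811\right) - 2499 = 27888 - 2499 = 25389$)
$\left(-18605 + 15443\right) + R = \left(-18605 + 15443\right) + 25389 = -3162 + 25389 = 22227$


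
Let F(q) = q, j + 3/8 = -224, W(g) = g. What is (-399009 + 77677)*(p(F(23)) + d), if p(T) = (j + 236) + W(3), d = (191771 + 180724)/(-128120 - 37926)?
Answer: -660635375763/166046 ≈ -3.9786e+6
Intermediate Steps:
j = -1795/8 (j = -3/8 - 224 = -1795/8 ≈ -224.38)
d = -372495/166046 (d = 372495/(-166046) = 372495*(-1/166046) = -372495/166046 ≈ -2.2433)
p(T) = 117/8 (p(T) = (-1795/8 + 236) + 3 = 93/8 + 3 = 117/8)
(-399009 + 77677)*(p(F(23)) + d) = (-399009 + 77677)*(117/8 - 372495/166046) = -321332*8223711/664184 = -660635375763/166046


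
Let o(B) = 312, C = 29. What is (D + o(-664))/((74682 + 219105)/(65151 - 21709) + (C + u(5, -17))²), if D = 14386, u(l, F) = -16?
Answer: 638510516/7635485 ≈ 83.624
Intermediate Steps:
(D + o(-664))/((74682 + 219105)/(65151 - 21709) + (C + u(5, -17))²) = (14386 + 312)/((74682 + 219105)/(65151 - 21709) + (29 - 16)²) = 14698/(293787/43442 + 13²) = 14698/(293787*(1/43442) + 169) = 14698/(293787/43442 + 169) = 14698/(7635485/43442) = 14698*(43442/7635485) = 638510516/7635485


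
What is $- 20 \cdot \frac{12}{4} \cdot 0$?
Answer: $0$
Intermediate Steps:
$- 20 \cdot \frac{12}{4} \cdot 0 = - 20 \cdot 12 \cdot \frac{1}{4} \cdot 0 = \left(-20\right) 3 \cdot 0 = \left(-60\right) 0 = 0$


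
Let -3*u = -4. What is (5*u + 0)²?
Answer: 400/9 ≈ 44.444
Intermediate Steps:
u = 4/3 (u = -⅓*(-4) = 4/3 ≈ 1.3333)
(5*u + 0)² = (5*(4/3) + 0)² = (20/3 + 0)² = (20/3)² = 400/9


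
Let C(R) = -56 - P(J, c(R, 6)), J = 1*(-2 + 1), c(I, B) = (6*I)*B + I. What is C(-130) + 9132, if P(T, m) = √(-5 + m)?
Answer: 9076 - 3*I*√535 ≈ 9076.0 - 69.39*I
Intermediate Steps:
c(I, B) = I + 6*B*I (c(I, B) = 6*B*I + I = I + 6*B*I)
J = -1 (J = 1*(-1) = -1)
C(R) = -56 - √(-5 + 37*R) (C(R) = -56 - √(-5 + R*(1 + 6*6)) = -56 - √(-5 + R*(1 + 36)) = -56 - √(-5 + R*37) = -56 - √(-5 + 37*R))
C(-130) + 9132 = (-56 - √(-5 + 37*(-130))) + 9132 = (-56 - √(-5 - 4810)) + 9132 = (-56 - √(-4815)) + 9132 = (-56 - 3*I*√535) + 9132 = 9076 - 3*I*√535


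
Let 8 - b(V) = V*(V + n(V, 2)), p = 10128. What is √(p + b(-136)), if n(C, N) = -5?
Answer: 4*I*√565 ≈ 95.079*I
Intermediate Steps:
b(V) = 8 - V*(-5 + V) (b(V) = 8 - V*(V - 5) = 8 - V*(-5 + V))
√(p + b(-136)) = √(10128 + (8 - 1*(-136)² + 5*(-136))) = √(10128 + (8 - 1*18496 - 680)) = √(10128 + (8 - 18496 - 680)) = √(10128 - 19168) = √(-9040) = 4*I*√565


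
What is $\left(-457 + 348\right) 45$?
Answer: $-4905$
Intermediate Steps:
$\left(-457 + 348\right) 45 = \left(-109\right) 45 = -4905$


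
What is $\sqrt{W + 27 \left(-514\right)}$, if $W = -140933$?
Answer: $i \sqrt{154811} \approx 393.46 i$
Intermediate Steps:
$\sqrt{W + 27 \left(-514\right)} = \sqrt{-140933 + 27 \left(-514\right)} = \sqrt{-140933 - 13878} = \sqrt{-154811} = i \sqrt{154811}$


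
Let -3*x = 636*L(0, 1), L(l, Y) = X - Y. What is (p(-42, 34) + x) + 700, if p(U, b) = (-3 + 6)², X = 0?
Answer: 921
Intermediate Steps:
L(l, Y) = -Y (L(l, Y) = 0 - Y = -Y)
p(U, b) = 9 (p(U, b) = 3² = 9)
x = 212 (x = -212*(-1*1) = -212*(-1) = -⅓*(-636) = 212)
(p(-42, 34) + x) + 700 = (9 + 212) + 700 = 221 + 700 = 921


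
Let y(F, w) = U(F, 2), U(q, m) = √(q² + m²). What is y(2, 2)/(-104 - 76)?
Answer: -√2/90 ≈ -0.015713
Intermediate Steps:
U(q, m) = √(m² + q²)
y(F, w) = √(4 + F²) (y(F, w) = √(2² + F²) = √(4 + F²))
y(2, 2)/(-104 - 76) = √(4 + 2²)/(-104 - 76) = √(4 + 4)/(-180) = √8*(-1/180) = (2*√2)*(-1/180) = -√2/90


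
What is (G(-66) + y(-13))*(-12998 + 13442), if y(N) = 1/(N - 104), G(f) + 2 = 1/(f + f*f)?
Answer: -1912678/2145 ≈ -891.69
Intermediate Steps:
G(f) = -2 + 1/(f + f²) (G(f) = -2 + 1/(f + f*f) = -2 + 1/(f + f²))
y(N) = 1/(-104 + N)
(G(-66) + y(-13))*(-12998 + 13442) = ((1 - 2*(-66) - 2*(-66)²)/((-66)*(1 - 66)) + 1/(-104 - 13))*(-12998 + 13442) = (-1/66*(1 + 132 - 2*4356)/(-65) + 1/(-117))*444 = (-1/66*(-1/65)*(1 + 132 - 8712) - 1/117)*444 = (-1/66*(-1/65)*(-8579) - 1/117)*444 = (-8579/4290 - 1/117)*444 = -25847/12870*444 = -1912678/2145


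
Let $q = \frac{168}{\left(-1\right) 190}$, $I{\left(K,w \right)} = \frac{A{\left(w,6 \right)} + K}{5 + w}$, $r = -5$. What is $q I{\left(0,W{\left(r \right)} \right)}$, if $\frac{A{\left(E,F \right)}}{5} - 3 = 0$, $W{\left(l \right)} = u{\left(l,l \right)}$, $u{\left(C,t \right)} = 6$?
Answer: $- \frac{252}{209} \approx -1.2057$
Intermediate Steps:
$W{\left(l \right)} = 6$
$A{\left(E,F \right)} = 15$ ($A{\left(E,F \right)} = 15 + 5 \cdot 0 = 15 + 0 = 15$)
$I{\left(K,w \right)} = \frac{15 + K}{5 + w}$
$q = - \frac{84}{95}$ ($q = \frac{168}{-190} = 168 \left(- \frac{1}{190}\right) = - \frac{84}{95} \approx -0.88421$)
$q I{\left(0,W{\left(r \right)} \right)} = - \frac{84 \frac{15 + 0}{5 + 6}}{95} = - \frac{84 \cdot \frac{1}{11} \cdot 15}{95} = \left(- \frac{84}{95}\right) \frac{15}{11} = - \frac{252}{209}$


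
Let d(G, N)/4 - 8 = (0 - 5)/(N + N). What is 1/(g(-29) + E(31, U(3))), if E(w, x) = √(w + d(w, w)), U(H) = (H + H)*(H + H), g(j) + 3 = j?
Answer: -992/29801 - √60233/29801 ≈ -0.041523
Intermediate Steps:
g(j) = -3 + j
d(G, N) = 32 - 10/N (d(G, N) = 32 + 4*((0 - 5)/(N + N)) = 32 + 4*(-5*1/(2*N)) = 32 + 4*(-5/(2*N)) = 32 - 10/N)
U(H) = 4*H² (U(H) = (2*H)*(2*H) = 4*H²)
E(w, x) = √(32 + w - 10/w) (E(w, x) = √(w + (32 - 10/w)) = √(32 + w - 10/w))
1/(g(-29) + E(31, U(3))) = 1/((-3 - 29) + √(32 + 31 - 10/31)) = 1/(-32 + √(32 + 31 - 10*1/31)) = 1/(-32 + √(32 + 31 - 10/31)) = 1/(-32 + √(1943/31)) = 1/(-32 + √60233/31)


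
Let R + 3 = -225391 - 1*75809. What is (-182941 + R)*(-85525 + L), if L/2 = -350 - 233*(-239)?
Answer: -12175737456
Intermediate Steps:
R = -301203 (R = -3 + (-225391 - 1*75809) = -3 + (-225391 - 75809) = -3 - 301200 = -301203)
L = 110674 (L = 2*(-350 - 233*(-239)) = 2*(-350 + 55687) = 2*55337 = 110674)
(-182941 + R)*(-85525 + L) = (-182941 - 301203)*(-85525 + 110674) = -484144*25149 = -12175737456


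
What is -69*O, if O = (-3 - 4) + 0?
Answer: 483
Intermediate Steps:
O = -7 (O = -7 + 0 = -7)
-69*O = -69*(-7) = 483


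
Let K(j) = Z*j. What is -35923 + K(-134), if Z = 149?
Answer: -55889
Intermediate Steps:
K(j) = 149*j
-35923 + K(-134) = -35923 + 149*(-134) = -35923 - 19966 = -55889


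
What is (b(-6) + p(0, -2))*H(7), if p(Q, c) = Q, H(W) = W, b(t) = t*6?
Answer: -252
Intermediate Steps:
b(t) = 6*t
(b(-6) + p(0, -2))*H(7) = (6*(-6) + 0)*7 = (-36 + 0)*7 = -36*7 = -252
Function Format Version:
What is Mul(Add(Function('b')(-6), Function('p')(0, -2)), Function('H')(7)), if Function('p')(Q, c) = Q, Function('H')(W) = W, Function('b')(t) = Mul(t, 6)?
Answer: -252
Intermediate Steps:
Function('b')(t) = Mul(6, t)
Mul(Add(Function('b')(-6), Function('p')(0, -2)), Function('H')(7)) = Mul(Add(Mul(6, -6), 0), 7) = Mul(Add(-36, 0), 7) = Mul(-36, 7) = -252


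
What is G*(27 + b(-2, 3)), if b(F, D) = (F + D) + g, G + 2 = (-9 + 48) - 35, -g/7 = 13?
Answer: -126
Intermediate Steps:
g = -91 (g = -7*13 = -91)
G = 2 (G = -2 + ((-9 + 48) - 35) = -2 + (39 - 35) = -2 + 4 = 2)
b(F, D) = -91 + D + F (b(F, D) = (F + D) - 91 = (D + F) - 91 = -91 + D + F)
G*(27 + b(-2, 3)) = 2*(27 + (-91 + 3 - 2)) = 2*(27 - 90) = 2*(-63) = -126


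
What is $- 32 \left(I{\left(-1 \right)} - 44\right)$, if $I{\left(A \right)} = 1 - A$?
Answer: $1344$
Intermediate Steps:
$- 32 \left(I{\left(-1 \right)} - 44\right) = - 32 \left(\left(1 - -1\right) - 44\right) = - 32 \left(\left(1 + 1\right) - 44\right) = - 32 \left(2 - 44\right) = \left(-32\right) \left(-42\right) = 1344$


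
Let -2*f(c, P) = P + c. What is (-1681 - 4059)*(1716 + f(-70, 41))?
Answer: -9933070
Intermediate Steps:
f(c, P) = -P/2 - c/2 (f(c, P) = -(P + c)/2 = -P/2 - c/2)
(-1681 - 4059)*(1716 + f(-70, 41)) = (-1681 - 4059)*(1716 + (-½*41 - ½*(-70))) = -5740*(1716 + (-41/2 + 35)) = -5740*(1716 + 29/2) = -5740*3461/2 = -9933070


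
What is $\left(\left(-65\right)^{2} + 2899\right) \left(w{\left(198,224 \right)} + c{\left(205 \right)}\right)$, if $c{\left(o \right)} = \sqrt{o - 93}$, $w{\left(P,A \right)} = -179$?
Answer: $-1275196 + 28496 \sqrt{7} \approx -1.1998 \cdot 10^{6}$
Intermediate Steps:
$c{\left(o \right)} = \sqrt{-93 + o}$
$\left(\left(-65\right)^{2} + 2899\right) \left(w{\left(198,224 \right)} + c{\left(205 \right)}\right) = \left(\left(-65\right)^{2} + 2899\right) \left(-179 + \sqrt{-93 + 205}\right) = \left(4225 + 2899\right) \left(-179 + \sqrt{112}\right) = 7124 \left(-179 + 4 \sqrt{7}\right) = -1275196 + 28496 \sqrt{7}$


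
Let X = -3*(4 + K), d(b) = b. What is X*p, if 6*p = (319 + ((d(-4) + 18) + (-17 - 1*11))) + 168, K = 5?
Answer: -4257/2 ≈ -2128.5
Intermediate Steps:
X = -27 (X = -3*(4 + 5) = -3*9 = -27)
p = 473/6 (p = ((319 + ((-4 + 18) + (-17 - 1*11))) + 168)/6 = ((319 + (14 + (-17 - 11))) + 168)/6 = ((319 + (14 - 28)) + 168)/6 = ((319 - 14) + 168)/6 = (305 + 168)/6 = (⅙)*473 = 473/6 ≈ 78.833)
X*p = -27*473/6 = -4257/2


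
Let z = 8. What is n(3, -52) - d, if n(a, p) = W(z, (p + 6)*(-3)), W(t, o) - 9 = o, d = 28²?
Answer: -637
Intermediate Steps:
d = 784
W(t, o) = 9 + o
n(a, p) = -9 - 3*p (n(a, p) = 9 + (p + 6)*(-3) = 9 + (6 + p)*(-3) = 9 + (-18 - 3*p) = -9 - 3*p)
n(3, -52) - d = (-9 - 3*(-52)) - 1*784 = (-9 + 156) - 784 = 147 - 784 = -637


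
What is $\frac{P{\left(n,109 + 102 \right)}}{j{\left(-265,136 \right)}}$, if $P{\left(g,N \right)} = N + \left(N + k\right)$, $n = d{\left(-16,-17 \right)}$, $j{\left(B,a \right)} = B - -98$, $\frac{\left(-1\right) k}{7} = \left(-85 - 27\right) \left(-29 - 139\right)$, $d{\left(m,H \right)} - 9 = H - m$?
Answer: $\frac{131290}{167} \approx 786.17$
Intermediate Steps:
$d{\left(m,H \right)} = 9 + H - m$ ($d{\left(m,H \right)} = 9 + \left(H - m\right) = 9 + H - m$)
$k = -131712$ ($k = - 7 \left(-85 - 27\right) \left(-29 - 139\right) = - 7 \left(\left(-112\right) \left(-168\right)\right) = \left(-7\right) 18816 = -131712$)
$j{\left(B,a \right)} = 98 + B$ ($j{\left(B,a \right)} = B + 98 = 98 + B$)
$n = 8$ ($n = 9 - 17 - -16 = 9 - 17 + 16 = 8$)
$P{\left(g,N \right)} = -131712 + 2 N$ ($P{\left(g,N \right)} = N + \left(N - 131712\right) = N + \left(-131712 + N\right) = -131712 + 2 N$)
$\frac{P{\left(n,109 + 102 \right)}}{j{\left(-265,136 \right)}} = \frac{-131712 + 2 \left(109 + 102\right)}{98 - 265} = \frac{-131712 + 2 \cdot 211}{-167} = \left(-131712 + 422\right) \left(- \frac{1}{167}\right) = \left(-131290\right) \left(- \frac{1}{167}\right) = \frac{131290}{167}$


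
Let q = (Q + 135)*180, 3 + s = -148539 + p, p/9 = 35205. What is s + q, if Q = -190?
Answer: 158403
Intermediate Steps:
p = 316845 (p = 9*35205 = 316845)
s = 168303 (s = -3 + (-148539 + 316845) = -3 + 168306 = 168303)
q = -9900 (q = (-190 + 135)*180 = -55*180 = -9900)
s + q = 168303 - 9900 = 158403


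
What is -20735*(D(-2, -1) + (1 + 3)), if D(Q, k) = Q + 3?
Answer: -103675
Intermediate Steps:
D(Q, k) = 3 + Q
-20735*(D(-2, -1) + (1 + 3)) = -20735*((3 - 2) + (1 + 3)) = -20735*(1 + 4) = -20735*5 = -103675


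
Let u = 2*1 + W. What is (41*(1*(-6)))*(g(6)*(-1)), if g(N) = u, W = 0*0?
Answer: 492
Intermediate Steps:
W = 0
u = 2 (u = 2*1 + 0 = 2 + 0 = 2)
g(N) = 2
(41*(1*(-6)))*(g(6)*(-1)) = (41*(1*(-6)))*(2*(-1)) = (41*(-6))*(-2) = -246*(-2) = 492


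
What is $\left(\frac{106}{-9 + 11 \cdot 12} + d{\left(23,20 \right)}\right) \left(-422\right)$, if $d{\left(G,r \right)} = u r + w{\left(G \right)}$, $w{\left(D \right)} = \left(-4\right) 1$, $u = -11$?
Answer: $\frac{11582212}{123} \approx 94164.0$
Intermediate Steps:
$w{\left(D \right)} = -4$
$d{\left(G,r \right)} = -4 - 11 r$ ($d{\left(G,r \right)} = - 11 r - 4 = -4 - 11 r$)
$\left(\frac{106}{-9 + 11 \cdot 12} + d{\left(23,20 \right)}\right) \left(-422\right) = \left(\frac{106}{-9 + 11 \cdot 12} - 224\right) \left(-422\right) = \left(\frac{106}{-9 + 132} - 224\right) \left(-422\right) = \left(\frac{106}{123} - 224\right) \left(-422\right) = \left(- \frac{27446}{123}\right) \left(-422\right) = \frac{11582212}{123}$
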